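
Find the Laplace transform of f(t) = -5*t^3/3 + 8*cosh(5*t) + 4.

8*s/(s^2 - 25) + 4/s - 10/s^4

The transform is linear, so treat each term independently.
(-5/3)·[L{t^3} = 3!/s^4 = 6/s^4]; (8)·[L{cosh(5t)} = s/(s^2 - 25)]; L{4} = 4/s.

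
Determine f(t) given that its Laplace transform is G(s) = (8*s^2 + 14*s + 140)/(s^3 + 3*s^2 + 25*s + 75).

f(t) = sin(5*t) + 3*cos(5*t) + 5*exp(-3*t)

Factor the denominator: s^3 + 3*s^2 + 25*s + 75 = (s + 3)*(s^2 + 25).
Partial fraction decomposition gives [5/(s + 3)] + [3*s/(s^2 + 25)] + [5/(s^2 + 25)].
Invert each term: 5/(s + 3) ↔ 5e^(-3t); 3·s/(s^2 + 25) ↔ 3cos(5t); 1·5/(s^2 + 25) ↔ sin(5t).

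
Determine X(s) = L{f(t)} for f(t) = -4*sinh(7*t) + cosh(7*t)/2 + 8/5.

X(s) = s/(2*(s^2 - 49)) - 28/(s^2 - 49) + 8/(5*s)

The transform is linear, so treat each term independently.
(-4)·[L{sinh(7t)} = 7/(s^2 - 49)]; (1/2)·[L{cosh(7t)} = s/(s^2 - 49)]; L{8/5} = (8/5)/s.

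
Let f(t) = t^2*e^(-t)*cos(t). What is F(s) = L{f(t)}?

L{cos(t)} = s/(s^2 + 1).
Multiplying by e^(-t) shifts s → s + 1, so L{e^(-t)*cos(t)} = (s + 1)/((s + 1)^2 + 1).
Then apply L{t^2·g(t)} = (-1)^2 d^2/ds^2[G(s)] with G(s) = (s + 1)/((s + 1)^2 + 1):
differentiating 2 times and applying the sign gives 2*(s + 1)*(s^2 + 2*s - 2)/(s^2 + 2*s + 2)^3.

F(s) = 2*(s + 1)*(s^2 + 2*s - 2)/(s^2 + 2*s + 2)^3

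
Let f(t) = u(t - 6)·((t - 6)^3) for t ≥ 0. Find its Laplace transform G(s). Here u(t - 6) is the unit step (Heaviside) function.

By the second shifting theorem, L{u(t - c)·g(t - c)} = e^(-cs)·H(s) with c = 6 and H(s) = L{g(t)}.
L{t^3} = 3!/s^4 = 6/s^4.

G(s) = 6*exp(-6*s)/s^4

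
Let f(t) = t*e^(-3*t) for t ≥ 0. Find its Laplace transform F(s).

L{e^(-3t)} = 1/(s + 3).
Then apply L{t·g(t)} = -d/ds[G(s)] with G(s) = 1/(s + 3):
differentiating 1 time and applying the sign gives (s + 3)^(-2).

F(s) = (s + 3)^(-2)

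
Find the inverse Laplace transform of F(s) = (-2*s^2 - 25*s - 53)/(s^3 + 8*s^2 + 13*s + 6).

-6*t*exp(-t) - 3*exp(-t) + exp(-6*t)

Factor the denominator: s^3 + 8*s^2 + 13*s + 6 = (s + 1)^2*(s + 6).
Partial fraction decomposition gives [-3/(s + 1)] + [-6/(s + 1)^2] + [1/(s + 6)].
Invert each term: -3/(s + 1) ↔ -3e^(-t); -6/(s + 1)^2 ↔ -6t·e^(-t); 1/(s + 6) ↔ e^(-6t).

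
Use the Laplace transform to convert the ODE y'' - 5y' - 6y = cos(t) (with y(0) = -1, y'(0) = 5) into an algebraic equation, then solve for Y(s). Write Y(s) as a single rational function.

Transform both sides with L{·}.
The derivative rules (L{y''} = s^2 Y - s·y(0) - y'(0) and L{y'} = sY - y(0), with y(0) = -1, y'(0) = 5) turn the left side into (s^2 - 5*s - 6)Y - (-s + 10).
The right side is L{cos(t)} = s/(s^2 + 1).
So (s^2 - 5*s - 6)Y = s/(s^2 + 1) + (-s + 10).
Divide through and combine into a single rational function.

Y(s) = (-s^3 + 10*s^2 + 10)/(s^4 - 5*s^3 - 5*s^2 - 5*s - 6)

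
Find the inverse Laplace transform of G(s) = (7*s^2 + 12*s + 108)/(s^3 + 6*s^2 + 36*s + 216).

-sin(6*t) + 3*cos(6*t) + 4*exp(-6*t)

Factor the denominator: s^3 + 6*s^2 + 36*s + 216 = (s + 6)*(s^2 + 36).
Partial fraction decomposition gives [4/(s + 6)] + [3*s/(s^2 + 36)] + [-6/(s^2 + 36)].
Invert each term: 4/(s + 6) ↔ 4e^(-6t); 3·s/(s^2 + 36) ↔ 3cos(6t); -1·6/(s^2 + 36) ↔ -sin(6t).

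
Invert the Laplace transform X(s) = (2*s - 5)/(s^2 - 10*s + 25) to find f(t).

Factor the denominator: s^2 - 10*s + 25 = (s - 5)^2.
Partial fraction decomposition gives [2/(s - 5)] + [5/(s - 5)^2].
Invert each term: 2/(s - 5) ↔ 2e^(5t); 5/(s - 5)^2 ↔ 5t·e^(5t).

f(t) = 5*t*exp(5*t) + 2*exp(5*t)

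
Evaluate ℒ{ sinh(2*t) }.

2/(s^2 - 4)

L{sinh(2t)} = 2/(s^2 - 4).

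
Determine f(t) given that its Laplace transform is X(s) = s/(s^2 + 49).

Since L{cos(7t)} = s/(s^2 + 49), the inverse is cos(7*t).

f(t) = cos(7*t)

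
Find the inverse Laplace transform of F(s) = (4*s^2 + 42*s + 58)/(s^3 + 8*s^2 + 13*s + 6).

4*t*exp(-t) + 6*exp(-t) - 2*exp(-6*t)

Factor the denominator: s^3 + 8*s^2 + 13*s + 6 = (s + 1)^2*(s + 6).
Partial fraction decomposition gives [6/(s + 1)] + [4/(s + 1)^2] + [-2/(s + 6)].
Invert each term: 6/(s + 1) ↔ 6e^(-t); 4/(s + 1)^2 ↔ 4t·e^(-t); -2/(s + 6) ↔ -2e^(-6t).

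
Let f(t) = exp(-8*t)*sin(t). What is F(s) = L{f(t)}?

L{sin(t)} = 1/(s^2 + 1).
By the first shifting theorem, multiplying by e^(-8t) replaces s with s + 8.

F(s) = 1/((s + 8)^2 + 1)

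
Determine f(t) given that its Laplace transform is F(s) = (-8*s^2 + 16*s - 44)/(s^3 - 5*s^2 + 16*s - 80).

Factor the denominator: s^3 - 5*s^2 + 16*s - 80 = (s - 5)*(s^2 + 16).
Partial fraction decomposition gives [-4/(s - 5)] + [-4*s/(s^2 + 16)] + [-4/(s^2 + 16)].
Invert each term: -4/(s - 5) ↔ -4e^(5t); -4·s/(s^2 + 16) ↔ -4cos(4t); -1·4/(s^2 + 16) ↔ -sin(4t).

f(t) = -4*exp(5*t) - sin(4*t) - 4*cos(4*t)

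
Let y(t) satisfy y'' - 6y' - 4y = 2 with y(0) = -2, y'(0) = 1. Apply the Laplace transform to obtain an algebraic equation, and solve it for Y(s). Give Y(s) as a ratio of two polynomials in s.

Transform both sides with L{·}.
The derivative rules (L{y''} = s^2 Y - s·y(0) - y'(0) and L{y'} = sY - y(0), with y(0) = -2, y'(0) = 1) turn the left side into (s^2 - 6*s - 4)Y - (-2*s + 13).
The right side is L{2} = 2/s.
So (s^2 - 6*s - 4)Y = 2/s + (-2*s + 13).
Isolate Y and clear denominators.

Y(s) = (-2*s^2 + 13*s + 2)/(s^3 - 6*s^2 - 4*s)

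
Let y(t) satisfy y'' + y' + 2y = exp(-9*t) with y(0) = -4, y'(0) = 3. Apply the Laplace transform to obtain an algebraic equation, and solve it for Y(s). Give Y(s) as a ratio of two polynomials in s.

Y(s) = (-4*s^2 - 37*s - 8)/(s^3 + 10*s^2 + 11*s + 18)

Apply the Laplace transform to the equation.
With L{y''} = s^2 Y - s·y(0) - y'(0) and L{y'} = sY - y(0), with y(0) = -4, y'(0) = 3: the LHS transforms to (s^2 + s + 2)Y - (-4*s - 1).
The right side is L{exp(-9*t)} = 1/(s + 9).
So (s^2 + s + 2)Y = 1/(s + 9) + (-4*s - 1).
Isolate Y and clear denominators.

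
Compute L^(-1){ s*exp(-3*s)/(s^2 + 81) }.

The factor e^(-3s) signals a time shift by c = 3 (second shifting theorem).
L{cos(9t)} = s/(s^2 + 81), so L^-1{s/(s^2 + 81)} = cos(9*t).
Hence the inverse is u(t - 3) times that function evaluated at t - 3.

Heaviside(t - 3)*(cos(9*t - 27))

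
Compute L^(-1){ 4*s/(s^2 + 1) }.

4*cos(t)

Since L{cos(t)} = s/(s^2 + 1), the inverse is cos(t), scaled by 4.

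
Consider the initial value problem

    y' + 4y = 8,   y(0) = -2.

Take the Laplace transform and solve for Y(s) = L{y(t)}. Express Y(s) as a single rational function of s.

Apply the Laplace transform to the equation.
With L{y'} = sY - y(0) = sY - (-2): the LHS transforms to (s + 4)Y - (-2).
The right side is L{8} = 8/s.
So (s + 4)Y = 8/s + (-2).
Solve for Y(s) and write it as one ratio of polynomials.

Y(s) = (-2*s + 8)/(s^2 + 4*s)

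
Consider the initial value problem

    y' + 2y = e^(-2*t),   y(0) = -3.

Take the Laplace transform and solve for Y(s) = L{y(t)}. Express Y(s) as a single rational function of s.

Y(s) = (-3*s - 5)/(s^2 + 4*s + 4)

Laplace-transform each side.
With L{y'} = sY - y(0) = sY - (-3): the LHS transforms to (s + 2)Y - (-3).
The right side is L{e^(-2*t)} = 1/(s + 2).
So (s + 2)Y = 1/(s + 2) + (-3).
Divide through and combine into a single rational function.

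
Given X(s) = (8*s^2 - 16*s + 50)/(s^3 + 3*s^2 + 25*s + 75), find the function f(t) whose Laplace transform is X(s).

Factor the denominator: s^3 + 3*s^2 + 25*s + 75 = (s + 3)*(s^2 + 25).
Partial fraction decomposition gives [5/(s + 3)] + [3*s/(s^2 + 25)] + [-25/(s^2 + 25)].
Invert each term: 5/(s + 3) ↔ 5e^(-3t); 3·s/(s^2 + 25) ↔ 3cos(5t); -5·5/(s^2 + 25) ↔ -5sin(5t).

f(t) = -5*sin(5*t) + 3*cos(5*t) + 5*exp(-3*t)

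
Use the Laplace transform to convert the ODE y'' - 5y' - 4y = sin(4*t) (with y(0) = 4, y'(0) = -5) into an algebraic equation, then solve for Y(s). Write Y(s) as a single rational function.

Laplace-transform each side.
Using L{y''} = s^2 Y - s·y(0) - y'(0) and L{y'} = sY - y(0), with y(0) = 4, y'(0) = -5, the left side becomes (s^2 - 5*s - 4)Y - (4*s - 25).
The right side is L{sin(4*t)} = 4/(s^2 + 16).
So (s^2 - 5*s - 4)Y = 4/(s^2 + 16) + (4*s - 25).
Solve for Y(s) and write it as one ratio of polynomials.

Y(s) = (4*s^3 - 25*s^2 + 64*s - 396)/(s^4 - 5*s^3 + 12*s^2 - 80*s - 64)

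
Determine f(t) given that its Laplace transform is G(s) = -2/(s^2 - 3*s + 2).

f(t) = -2*exp(2*t) + 2*exp(t)

Factor the denominator: s^2 - 3*s + 2 = (s - 2)*(s - 1).
Partial fraction decomposition gives [2/(s - 1)] + [-2/(s - 2)].
Invert each term: 2/(s - 1) ↔ 2e^(t); -2/(s - 2) ↔ -2e^(2t).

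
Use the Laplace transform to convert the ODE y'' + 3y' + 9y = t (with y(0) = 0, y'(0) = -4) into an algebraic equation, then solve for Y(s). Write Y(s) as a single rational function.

Transform both sides with L{·}.
Using L{y''} = s^2 Y - s·y(0) - y'(0) and L{y'} = sY - y(0), with y(0) = 0, y'(0) = -4, the left side becomes (s^2 + 3*s + 9)Y - (-4).
The right side is L{t} = s^(-2).
So (s^2 + 3*s + 9)Y = s^(-2) + (-4).
Divide through and combine into a single rational function.

Y(s) = (-4*s^2 + 1)/(s^4 + 3*s^3 + 9*s^2)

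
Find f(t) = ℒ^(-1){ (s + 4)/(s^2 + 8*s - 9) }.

Rewrite the denominator: s^2 + 8*s - 9 = (s + 4)^2 - 25.
The form in (s + 4) signals a first-shifting-theorem factor e^(-4t).
Since L{cosh(5t)} = s/(s^2 - 25), the inverse is exp(-4*t)*cosh(5*t).

f(t) = exp(-4*t)*cosh(5*t)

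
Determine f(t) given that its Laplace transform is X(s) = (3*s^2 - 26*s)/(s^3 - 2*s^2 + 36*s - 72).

Factor the denominator: s^3 - 2*s^2 + 36*s - 72 = (s - 2)*(s^2 + 36).
Partial fraction decomposition gives [-1/(s - 2)] + [4*s/(s^2 + 36)] + [-18/(s^2 + 36)].
Invert each term: -1/(s - 2) ↔ -e^(2t); 4·s/(s^2 + 36) ↔ 4cos(6t); -3·6/(s^2 + 36) ↔ -3sin(6t).

f(t) = -exp(2*t) - 3*sin(6*t) + 4*cos(6*t)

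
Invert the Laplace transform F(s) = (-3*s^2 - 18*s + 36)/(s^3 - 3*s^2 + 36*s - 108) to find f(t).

f(t) = -exp(3*t) - 4*sin(6*t) - 2*cos(6*t)

Factor the denominator: s^3 - 3*s^2 + 36*s - 108 = (s - 3)*(s^2 + 36).
Partial fraction decomposition gives [-1/(s - 3)] + [-2*s/(s^2 + 36)] + [-24/(s^2 + 36)].
Invert each term: -1/(s - 3) ↔ -e^(3t); -2·s/(s^2 + 36) ↔ -2cos(6t); -4·6/(s^2 + 36) ↔ -4sin(6t).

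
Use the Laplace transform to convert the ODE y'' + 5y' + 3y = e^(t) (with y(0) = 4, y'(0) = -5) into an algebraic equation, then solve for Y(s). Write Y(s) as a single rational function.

Y(s) = (4*s^2 + 11*s - 14)/(s^3 + 4*s^2 - 2*s - 3)

Apply the Laplace transform to the equation.
With L{y''} = s^2 Y - s·y(0) - y'(0) and L{y'} = sY - y(0), with y(0) = 4, y'(0) = -5: the LHS transforms to (s^2 + 5*s + 3)Y - (4*s + 15).
The right side is L{e^(t)} = 1/(s - 1).
So (s^2 + 5*s + 3)Y = 1/(s - 1) + (4*s + 15).
Divide through and combine into a single rational function.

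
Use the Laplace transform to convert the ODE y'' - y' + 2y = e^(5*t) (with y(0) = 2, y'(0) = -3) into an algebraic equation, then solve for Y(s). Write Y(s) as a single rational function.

Y(s) = (2*s^2 - 15*s + 26)/(s^3 - 6*s^2 + 7*s - 10)

Laplace-transform each side.
With L{y''} = s^2 Y - s·y(0) - y'(0) and L{y'} = sY - y(0), with y(0) = 2, y'(0) = -3: the LHS transforms to (s^2 - s + 2)Y - (2*s - 5).
The right side is L{e^(5*t)} = 1/(s - 5).
So (s^2 - s + 2)Y = 1/(s - 5) + (2*s - 5).
Solve for Y(s) and write it as one ratio of polynomials.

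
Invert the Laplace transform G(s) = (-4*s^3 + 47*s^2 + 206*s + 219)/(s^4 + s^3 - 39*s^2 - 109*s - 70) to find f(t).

f(t) = 3*exp(7*t) - 2*exp(-t) + exp(-2*t) - 6*exp(-5*t)

Factor the denominator: s^4 + s^3 - 39*s^2 - 109*s - 70 = (s - 7)*(s + 1)*(s + 2)*(s + 5).
Partial fraction decomposition gives [3/(s - 7)] + [-2/(s + 1)] + [-6/(s + 5)] + [1/(s + 2)].
Invert each term: 3/(s - 7) ↔ 3e^(7t); -2/(s + 1) ↔ -2e^(-t); -6/(s + 5) ↔ -6e^(-5t); 1/(s + 2) ↔ e^(-2t).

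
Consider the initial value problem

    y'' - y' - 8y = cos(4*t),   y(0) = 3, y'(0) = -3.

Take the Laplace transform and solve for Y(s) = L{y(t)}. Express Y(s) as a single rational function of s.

Laplace-transform each side.
The derivative rules (L{y''} = s^2 Y - s·y(0) - y'(0) and L{y'} = sY - y(0), with y(0) = 3, y'(0) = -3) turn the left side into (s^2 - s - 8)Y - (3*s - 6).
The right side is L{cos(4*t)} = s/(s^2 + 16).
So (s^2 - s - 8)Y = s/(s^2 + 16) + (3*s - 6).
Isolate Y and clear denominators.

Y(s) = (3*s^3 - 6*s^2 + 49*s - 96)/(s^4 - s^3 + 8*s^2 - 16*s - 128)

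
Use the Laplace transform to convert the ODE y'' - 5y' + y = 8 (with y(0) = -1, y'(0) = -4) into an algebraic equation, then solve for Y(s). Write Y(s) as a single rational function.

Y(s) = (-s^2 + s + 8)/(s^3 - 5*s^2 + s)

Apply the Laplace transform to the equation.
The derivative rules (L{y''} = s^2 Y - s·y(0) - y'(0) and L{y'} = sY - y(0), with y(0) = -1, y'(0) = -4) turn the left side into (s^2 - 5*s + 1)Y - (-s + 1).
The right side is L{8} = 8/s.
So (s^2 - 5*s + 1)Y = 8/s + (-s + 1).
Isolate Y and clear denominators.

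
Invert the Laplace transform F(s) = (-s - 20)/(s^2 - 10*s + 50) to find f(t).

f(t) = -5*exp(5*t)*sin(5*t) - exp(5*t)*cos(5*t)

Complete the square in the denominator: s^2 - 10*s + 50 = (s - 5)^2 + 5^2.
Split the numerator to match: -s - 20 = -1·(s - 5) - 5·5.
Invert each term: -1·(s - 5)/((s - 5)^2 + 25) ↔ -e^(5t)cos(5t); -5·5/((s - 5)^2 + 25) ↔ -5e^(5t)sin(5t).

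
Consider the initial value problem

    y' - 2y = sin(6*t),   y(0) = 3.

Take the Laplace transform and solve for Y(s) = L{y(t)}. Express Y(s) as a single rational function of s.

Y(s) = (3*s^2 + 114)/(s^3 - 2*s^2 + 36*s - 72)

Laplace-transform each side.
With L{y'} = sY - y(0) = sY - 3: the LHS transforms to (s - 2)Y - (3).
The right side is L{sin(6*t)} = 6/(s^2 + 36).
So (s - 2)Y = 6/(s^2 + 36) + (3).
Isolate Y and clear denominators.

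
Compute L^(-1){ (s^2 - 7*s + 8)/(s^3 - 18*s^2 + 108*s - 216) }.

t^2*exp(6*t) + 5*t*exp(6*t) + exp(6*t)

Factor the denominator: s^3 - 18*s^2 + 108*s - 216 = (s - 6)^3.
Partial fraction decomposition gives [1/(s - 6)] + [5/(s - 6)^2] + [2/(s - 6)^3].
Invert each term: 1/(s - 6) ↔ e^(6t); 5/(s - 6)^2 ↔ 5t·e^(6t); 2/(s - 6)^3 ↔ (1)t^2·e^(6t).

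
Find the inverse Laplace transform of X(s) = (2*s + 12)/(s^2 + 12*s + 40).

Rewrite the denominator: s^2 + 12*s + 40 = (s + 6)^2 + 4.
The form in (s + 6) signals a first-shifting-theorem factor e^(-6t).
Since L{cos(2t)} = s/(s^2 + 4), the inverse is e^(-6*t)*cos(2*t), scaled by 2.

2*exp(-6*t)*cos(2*t)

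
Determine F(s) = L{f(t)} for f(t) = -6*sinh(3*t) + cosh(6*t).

The transform is linear, so treat each term independently.
(-6)·[L{sinh(3t)} = 3/(s^2 - 9)]; L{cosh(6t)} = s/(s^2 - 36).

F(s) = s/(s^2 - 36) - 18/(s^2 - 9)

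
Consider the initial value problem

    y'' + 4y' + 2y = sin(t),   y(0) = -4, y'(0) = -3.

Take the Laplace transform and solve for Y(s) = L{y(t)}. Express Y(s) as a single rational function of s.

Take the Laplace transform of both sides.
With L{y''} = s^2 Y - s·y(0) - y'(0) and L{y'} = sY - y(0), with y(0) = -4, y'(0) = -3: the LHS transforms to (s^2 + 4*s + 2)Y - (-4*s - 19).
The right side is L{sin(t)} = 1/(s^2 + 1).
So (s^2 + 4*s + 2)Y = 1/(s^2 + 1) + (-4*s - 19).
Divide through and combine into a single rational function.

Y(s) = (-4*s^3 - 19*s^2 - 4*s - 18)/(s^4 + 4*s^3 + 3*s^2 + 4*s + 2)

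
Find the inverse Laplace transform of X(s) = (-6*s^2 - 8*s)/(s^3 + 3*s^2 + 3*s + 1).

t^2*exp(-t) + 4*t*exp(-t) - 6*exp(-t)

Factor the denominator: s^3 + 3*s^2 + 3*s + 1 = (s + 1)^3.
Partial fraction decomposition gives [-6/(s + 1)] + [4/(s + 1)^2] + [2/(s + 1)^3].
Invert each term: -6/(s + 1) ↔ -6e^(-t); 4/(s + 1)^2 ↔ 4t·e^(-t); 2/(s + 1)^3 ↔ (1)t^2·e^(-t).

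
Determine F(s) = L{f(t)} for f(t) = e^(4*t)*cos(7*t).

F(s) = (s - 4)/((s - 4)^2 + 49)

L{cos(7t)} = s/(s^2 + 49).
By the first shifting theorem, multiplying by e^(4t) replaces s with s - 4.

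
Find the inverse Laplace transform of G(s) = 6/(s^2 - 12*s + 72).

Rewrite the denominator: s^2 - 12*s + 72 = (s - 6)^2 + 36.
The form in (s - 6) signals a first-shifting-theorem factor e^(6t).
Since L{sin(6t)} = 6/(s^2 + 36), the inverse is e^(6*t)*sin(6*t).

exp(6*t)*sin(6*t)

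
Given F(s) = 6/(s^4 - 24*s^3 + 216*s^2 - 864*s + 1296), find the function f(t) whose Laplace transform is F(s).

Rewrite the denominator: s^4 - 24*s^3 + 216*s^2 - 864*s + 1296 = (s - 6)^4.
The form in (s - 6) signals a first-shifting-theorem factor e^(6t).
Since L{t^3} = 3!/s^4 = 6/s^4, the inverse is t^3*exp(6*t).

f(t) = t^3*exp(6*t)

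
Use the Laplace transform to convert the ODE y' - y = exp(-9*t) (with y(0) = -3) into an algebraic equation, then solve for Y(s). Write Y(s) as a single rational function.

Y(s) = (-3*s - 26)/(s^2 + 8*s - 9)

Transform both sides with L{·}.
Using L{y'} = sY - y(0) = sY - (-3), the left side becomes (s - 1)Y - (-3).
The right side is L{exp(-9*t)} = 1/(s + 9).
So (s - 1)Y = 1/(s + 9) + (-3).
Isolate Y and clear denominators.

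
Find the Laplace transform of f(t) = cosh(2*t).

L{cosh(2t)} = s/(s^2 - 4).

s/(s^2 - 4)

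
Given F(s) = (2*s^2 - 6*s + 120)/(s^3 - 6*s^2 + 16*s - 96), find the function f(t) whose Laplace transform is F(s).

f(t) = 3*exp(6*t) - 3*sin(4*t) - cos(4*t)

Factor the denominator: s^3 - 6*s^2 + 16*s - 96 = (s - 6)*(s^2 + 16).
Partial fraction decomposition gives [3/(s - 6)] + [-s/(s^2 + 16)] + [-12/(s^2 + 16)].
Invert each term: 3/(s - 6) ↔ 3e^(6t); -1·s/(s^2 + 16) ↔ -cos(4t); -3·4/(s^2 + 16) ↔ -3sin(4t).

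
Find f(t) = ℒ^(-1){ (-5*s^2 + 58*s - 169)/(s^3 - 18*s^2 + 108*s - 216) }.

f(t) = -t^2*exp(6*t)/2 - 2*t*exp(6*t) - 5*exp(6*t)

Factor the denominator: s^3 - 18*s^2 + 108*s - 216 = (s - 6)^3.
Partial fraction decomposition gives [-5/(s - 6)] + [-2/(s - 6)^2] + [-1/(s - 6)^3].
Invert each term: -5/(s - 6) ↔ -5e^(6t); -2/(s - 6)^2 ↔ -2t·e^(6t); -1/(s - 6)^3 ↔ (-1/2)t^2·e^(6t).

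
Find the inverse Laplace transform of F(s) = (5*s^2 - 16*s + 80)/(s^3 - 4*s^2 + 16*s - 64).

Factor the denominator: s^3 - 4*s^2 + 16*s - 64 = (s - 4)*(s^2 + 16).
Partial fraction decomposition gives [3/(s - 4)] + [2*s/(s^2 + 16)] + [-8/(s^2 + 16)].
Invert each term: 3/(s - 4) ↔ 3e^(4t); 2·s/(s^2 + 16) ↔ 2cos(4t); -2·4/(s^2 + 16) ↔ -2sin(4t).

3*exp(4*t) - 2*sin(4*t) + 2*cos(4*t)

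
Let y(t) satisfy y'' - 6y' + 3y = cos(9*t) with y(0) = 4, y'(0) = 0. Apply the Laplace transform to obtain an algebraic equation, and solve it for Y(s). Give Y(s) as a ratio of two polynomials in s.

Y(s) = (4*s^3 - 24*s^2 + 325*s - 1944)/(s^4 - 6*s^3 + 84*s^2 - 486*s + 243)

Apply the Laplace transform to the equation.
The derivative rules (L{y''} = s^2 Y - s·y(0) - y'(0) and L{y'} = sY - y(0), with y(0) = 4, y'(0) = 0) turn the left side into (s^2 - 6*s + 3)Y - (4*s - 24).
The right side is L{cos(9*t)} = s/(s^2 + 81).
So (s^2 - 6*s + 3)Y = s/(s^2 + 81) + (4*s - 24).
Divide through and combine into a single rational function.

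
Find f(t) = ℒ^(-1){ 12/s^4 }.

f(t) = 2*t^3

Since L{t^3} = 3!/s^4 = 6/s^4, the inverse is t^3, scaled by 2.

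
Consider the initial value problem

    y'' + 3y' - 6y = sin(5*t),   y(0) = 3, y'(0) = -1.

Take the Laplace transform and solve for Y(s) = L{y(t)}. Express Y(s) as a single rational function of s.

Laplace-transform each side.
Using L{y''} = s^2 Y - s·y(0) - y'(0) and L{y'} = sY - y(0), with y(0) = 3, y'(0) = -1, the left side becomes (s^2 + 3*s - 6)Y - (3*s + 8).
The right side is L{sin(5*t)} = 5/(s^2 + 25).
So (s^2 + 3*s - 6)Y = 5/(s^2 + 25) + (3*s + 8).
Isolate Y and clear denominators.

Y(s) = (3*s^3 + 8*s^2 + 75*s + 205)/(s^4 + 3*s^3 + 19*s^2 + 75*s - 150)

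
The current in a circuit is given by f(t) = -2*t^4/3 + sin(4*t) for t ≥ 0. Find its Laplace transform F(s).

The transform is linear, so treat each term independently.
(-2/3)·[L{t^4} = 4!/s^5 = 24/s^5]; L{sin(4t)} = 4/(s^2 + 16).

F(s) = 4/(s^2 + 16) - 16/s^5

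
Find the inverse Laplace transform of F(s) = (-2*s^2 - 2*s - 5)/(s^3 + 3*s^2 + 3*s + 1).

Factor the denominator: s^3 + 3*s^2 + 3*s + 1 = (s + 1)^3.
Partial fraction decomposition gives [-2/(s + 1)] + [2/(s + 1)^2] + [-5/(s + 1)^3].
Invert each term: -2/(s + 1) ↔ -2e^(-t); 2/(s + 1)^2 ↔ 2t·e^(-t); -5/(s + 1)^3 ↔ (-5/2)t^2·e^(-t).

-5*t^2*exp(-t)/2 + 2*t*exp(-t) - 2*exp(-t)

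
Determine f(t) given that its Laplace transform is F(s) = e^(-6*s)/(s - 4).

The factor e^(-6s) signals a time shift by c = 6 (second shifting theorem).
L{e^(4t)} = 1/(s - 4), so L^-1{1/(s - 4)} = e^(4*t).
Hence the inverse is u(t - 6) times that function evaluated at t - 6.

f(t) = Heaviside(t - 6)*(exp(4*t - 24))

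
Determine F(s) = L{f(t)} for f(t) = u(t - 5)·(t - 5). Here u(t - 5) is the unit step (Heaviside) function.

F(s) = exp(-5*s)/s^2

By the second shifting theorem, L{u(t - c)·g(t - c)} = e^(-cs)·G(s) with c = 5 and G(s) = L{g(t)}.
L{t} = 1!/s^2 = 1/s^2.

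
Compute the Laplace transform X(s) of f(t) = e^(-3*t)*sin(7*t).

L{sin(7t)} = 7/(s^2 + 49).
By the first shifting theorem, multiplying by e^(-3t) replaces s with s + 3.

X(s) = 7/((s + 3)^2 + 49)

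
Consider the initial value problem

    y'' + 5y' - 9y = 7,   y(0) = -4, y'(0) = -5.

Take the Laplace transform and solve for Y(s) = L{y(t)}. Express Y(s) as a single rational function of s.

Take the Laplace transform of both sides.
Using L{y''} = s^2 Y - s·y(0) - y'(0) and L{y'} = sY - y(0), with y(0) = -4, y'(0) = -5, the left side becomes (s^2 + 5*s - 9)Y - (-4*s - 25).
The right side is L{7} = 7/s.
So (s^2 + 5*s - 9)Y = 7/s + (-4*s - 25).
Solve for Y(s) and write it as one ratio of polynomials.

Y(s) = (-4*s^2 - 25*s + 7)/(s^3 + 5*s^2 - 9*s)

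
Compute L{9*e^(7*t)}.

L{9} = 9/s.
By the first shifting theorem, multiplying by e^(7t) replaces s with s - 7.

9/(s - 7)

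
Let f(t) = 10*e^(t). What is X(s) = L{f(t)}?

X(s) = 10/(s - 1)

L{10} = 10/s.
By the first shifting theorem, multiplying by e^(t) replaces s with s - 1.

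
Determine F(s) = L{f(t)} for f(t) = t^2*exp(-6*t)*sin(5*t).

L{sin(5t)} = 5/(s^2 + 25).
Multiplying by e^(-6t) shifts s → s + 6, so L{exp(-6*t)*sin(5*t)} = 5/((s + 6)^2 + 25).
Then apply L{t^2·g(t)} = (-1)^2 d^2/ds^2[G(s)] with G(s) = 5/((s + 6)^2 + 25):
differentiating 2 times and applying the sign gives 10*(3*s^2 + 36*s + 83)/(s^2 + 12*s + 61)^3.

F(s) = 10*(3*s^2 + 36*s + 83)/(s^2 + 12*s + 61)^3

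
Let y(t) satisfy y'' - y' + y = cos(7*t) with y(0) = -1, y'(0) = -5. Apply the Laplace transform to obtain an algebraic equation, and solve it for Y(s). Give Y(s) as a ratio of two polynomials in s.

Y(s) = (-s^3 - 4*s^2 - 48*s - 196)/(s^4 - s^3 + 50*s^2 - 49*s + 49)

Apply the Laplace transform to the equation.
The derivative rules (L{y''} = s^2 Y - s·y(0) - y'(0) and L{y'} = sY - y(0), with y(0) = -1, y'(0) = -5) turn the left side into (s^2 - s + 1)Y - (-s - 4).
The right side is L{cos(7*t)} = s/(s^2 + 49).
So (s^2 - s + 1)Y = s/(s^2 + 49) + (-s - 4).
Divide through and combine into a single rational function.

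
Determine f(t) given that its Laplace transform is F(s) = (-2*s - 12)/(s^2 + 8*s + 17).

f(t) = -4*exp(-4*t)*sin(t) - 2*exp(-4*t)*cos(t)

Complete the square in the denominator: s^2 + 8*s + 17 = (s + 4)^2 + 1^2.
Split the numerator to match: -2*s - 12 = -2·(s + 4) - 4·1.
Invert each term: -2·(s + 4)/((s + 4)^2 + 1) ↔ -2e^(-4t)cos(t); -4·1/((s + 4)^2 + 1) ↔ -4e^(-4t)sin(t).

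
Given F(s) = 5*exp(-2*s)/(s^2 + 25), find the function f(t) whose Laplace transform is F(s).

The factor e^(-2s) signals a time shift by c = 2 (second shifting theorem).
L{sin(5t)} = 5/(s^2 + 25), so L^-1{5/(s^2 + 25)} = sin(5*t).
Hence the inverse is u(t - 2) times that function evaluated at t - 2.

f(t) = Heaviside(t - 2)*(sin(5*t - 10))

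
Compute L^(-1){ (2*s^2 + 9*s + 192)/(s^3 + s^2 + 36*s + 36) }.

2*sin(6*t) - 3*cos(6*t) + 5*exp(-t)

Factor the denominator: s^3 + s^2 + 36*s + 36 = (s + 1)*(s^2 + 36).
Partial fraction decomposition gives [5/(s + 1)] + [-3*s/(s^2 + 36)] + [12/(s^2 + 36)].
Invert each term: 5/(s + 1) ↔ 5e^(-t); -3·s/(s^2 + 36) ↔ -3cos(6t); 2·6/(s^2 + 36) ↔ 2sin(6t).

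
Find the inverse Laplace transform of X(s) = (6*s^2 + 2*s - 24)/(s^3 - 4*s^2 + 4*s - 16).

Factor the denominator: s^3 - 4*s^2 + 4*s - 16 = (s - 4)*(s^2 + 4).
Partial fraction decomposition gives [4/(s - 4)] + [2*s/(s^2 + 4)] + [10/(s^2 + 4)].
Invert each term: 4/(s - 4) ↔ 4e^(4t); 2·s/(s^2 + 4) ↔ 2cos(2t); 5·2/(s^2 + 4) ↔ 5sin(2t).

4*exp(4*t) + 5*sin(2*t) + 2*cos(2*t)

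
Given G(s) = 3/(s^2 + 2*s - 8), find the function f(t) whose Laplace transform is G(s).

Rewrite the denominator: s^2 + 2*s - 8 = (s + 1)^2 - 9.
The form in (s + 1) signals a first-shifting-theorem factor e^(-t).
Since L{sinh(3t)} = 3/(s^2 - 9), the inverse is exp(-t)*sinh(3*t).

f(t) = exp(-t)*sinh(3*t)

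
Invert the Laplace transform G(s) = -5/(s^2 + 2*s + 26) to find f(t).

f(t) = -exp(-t)*sin(5*t)

Rewrite the denominator: s^2 + 2*s + 26 = (s + 1)^2 + 25.
The form in (s + 1) signals a first-shifting-theorem factor e^(-t).
Since L{sin(5t)} = 5/(s^2 + 25), the inverse is e^(-t)*sin(5*t), scaled by -1.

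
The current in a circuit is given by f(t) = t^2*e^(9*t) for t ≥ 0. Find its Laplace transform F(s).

F(s) = 2/(s - 9)^3

L{e^(9t)} = 1/(s - 9).
Then apply L{t^2·g(t)} = (-1)^2 d^2/ds^2[G(s)] with G(s) = 1/(s - 9):
differentiating 2 times and applying the sign gives 2/(s - 9)^3.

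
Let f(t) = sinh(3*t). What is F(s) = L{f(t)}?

F(s) = 3/(s^2 - 9)

L{sinh(3t)} = 3/(s^2 - 9).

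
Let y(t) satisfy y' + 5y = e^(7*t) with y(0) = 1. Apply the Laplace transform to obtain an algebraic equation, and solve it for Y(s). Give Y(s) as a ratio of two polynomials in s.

Y(s) = (s - 6)/(s^2 - 2*s - 35)

Take the Laplace transform of both sides.
The derivative rules (L{y'} = sY - y(0) = sY - 1) turn the left side into (s + 5)Y - (1).
The right side is L{e^(7*t)} = 1/(s - 7).
So (s + 5)Y = 1/(s - 7) + (1).
Solve for Y(s) and write it as one ratio of polynomials.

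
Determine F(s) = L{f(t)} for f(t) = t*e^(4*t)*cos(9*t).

L{cos(9t)} = s/(s^2 + 81).
Multiplying by e^(4t) shifts s → s - 4, so L{e^(4*t)*cos(9*t)} = (s - 4)/((s - 4)^2 + 81).
Then apply L{t·g(t)} = -d/ds[G(s)] with G(s) = (s - 4)/((s - 4)^2 + 81):
differentiating 1 time and applying the sign gives (s - 13)*(s + 5)/(s^2 - 8*s + 97)^2.

F(s) = (s - 13)*(s + 5)/(s^2 - 8*s + 97)^2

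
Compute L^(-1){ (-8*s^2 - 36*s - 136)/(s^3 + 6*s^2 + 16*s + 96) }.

Factor the denominator: s^3 + 6*s^2 + 16*s + 96 = (s + 6)*(s^2 + 16).
Partial fraction decomposition gives [-4/(s + 6)] + [-4*s/(s^2 + 16)] + [-12/(s^2 + 16)].
Invert each term: -4/(s + 6) ↔ -4e^(-6t); -4·s/(s^2 + 16) ↔ -4cos(4t); -3·4/(s^2 + 16) ↔ -3sin(4t).

-3*sin(4*t) - 4*cos(4*t) - 4*exp(-6*t)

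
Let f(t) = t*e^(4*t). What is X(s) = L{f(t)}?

X(s) = (s - 4)^(-2)

L{e^(4t)} = 1/(s - 4).
Then apply L{t·g(t)} = -d/ds[G(s)] with G(s) = 1/(s - 4):
differentiating 1 time and applying the sign gives (s - 4)^(-2).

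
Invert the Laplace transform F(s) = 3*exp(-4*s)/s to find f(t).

f(t) = Heaviside(t - 4)*(3)

The factor e^(-4s) signals a time shift by c = 4 (second shifting theorem).
L{3} = 3/s, so L^-1{3/s} = 3.
Hence the inverse is u(t - 4) times that function evaluated at t - 4.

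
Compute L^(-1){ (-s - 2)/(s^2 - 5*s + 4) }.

Factor the denominator: s^2 - 5*s + 4 = (s - 4)*(s - 1).
Partial fraction decomposition gives [1/(s - 1)] + [-2/(s - 4)].
Invert each term: 1/(s - 1) ↔ e^(t); -2/(s - 4) ↔ -2e^(4t).

-2*exp(4*t) + exp(t)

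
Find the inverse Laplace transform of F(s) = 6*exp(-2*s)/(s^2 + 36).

The factor e^(-2s) signals a time shift by c = 2 (second shifting theorem).
L{sin(6t)} = 6/(s^2 + 36), so L^-1{6/(s^2 + 36)} = sin(6*t).
Hence the inverse is u(t - 2) times that function evaluated at t - 2.

Heaviside(t - 2)*(sin(6*t - 12))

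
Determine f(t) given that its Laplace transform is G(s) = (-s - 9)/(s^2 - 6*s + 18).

f(t) = -4*exp(3*t)*sin(3*t) - exp(3*t)*cos(3*t)

Complete the square in the denominator: s^2 - 6*s + 18 = (s - 3)^2 + 3^2.
Split the numerator to match: -s - 9 = -1·(s - 3) - 4·3.
Invert each term: -1·(s - 3)/((s - 3)^2 + 9) ↔ -e^(3t)cos(3t); -4·3/((s - 3)^2 + 9) ↔ -4e^(3t)sin(3t).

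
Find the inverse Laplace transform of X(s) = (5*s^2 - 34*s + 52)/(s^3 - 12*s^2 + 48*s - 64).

-2*t^2*exp(4*t) + 6*t*exp(4*t) + 5*exp(4*t)

Factor the denominator: s^3 - 12*s^2 + 48*s - 64 = (s - 4)^3.
Partial fraction decomposition gives [5/(s - 4)] + [6/(s - 4)^2] + [-4/(s - 4)^3].
Invert each term: 5/(s - 4) ↔ 5e^(4t); 6/(s - 4)^2 ↔ 6t·e^(4t); -4/(s - 4)^3 ↔ (-2)t^2·e^(4t).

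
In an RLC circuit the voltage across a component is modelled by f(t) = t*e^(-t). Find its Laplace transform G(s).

L{e^(-t)} = 1/(s + 1).
Then apply L{t·g(t)} = -d/ds[H(s)] with H(s) = 1/(s + 1):
differentiating 1 time and applying the sign gives (s + 1)^(-2).

G(s) = (s + 1)^(-2)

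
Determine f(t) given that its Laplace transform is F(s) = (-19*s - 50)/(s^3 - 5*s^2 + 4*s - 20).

Factor the denominator: s^3 - 5*s^2 + 4*s - 20 = (s - 5)*(s^2 + 4).
Partial fraction decomposition gives [-5/(s - 5)] + [5*s/(s^2 + 4)] + [6/(s^2 + 4)].
Invert each term: -5/(s - 5) ↔ -5e^(5t); 5·s/(s^2 + 4) ↔ 5cos(2t); 3·2/(s^2 + 4) ↔ 3sin(2t).

f(t) = -5*exp(5*t) + 3*sin(2*t) + 5*cos(2*t)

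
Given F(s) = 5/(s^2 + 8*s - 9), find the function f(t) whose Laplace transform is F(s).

f(t) = exp(-4*t)*sinh(5*t)

Rewrite the denominator: s^2 + 8*s - 9 = (s + 4)^2 - 25.
The form in (s + 4) signals a first-shifting-theorem factor e^(-4t).
Since L{sinh(5t)} = 5/(s^2 - 25), the inverse is e^(-4*t)*sinh(5*t).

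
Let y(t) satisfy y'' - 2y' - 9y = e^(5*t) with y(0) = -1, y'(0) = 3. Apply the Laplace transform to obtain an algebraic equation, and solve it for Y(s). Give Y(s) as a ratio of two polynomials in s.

Transform both sides with L{·}.
The derivative rules (L{y''} = s^2 Y - s·y(0) - y'(0) and L{y'} = sY - y(0), with y(0) = -1, y'(0) = 3) turn the left side into (s^2 - 2*s - 9)Y - (-s + 5).
The right side is L{e^(5*t)} = 1/(s - 5).
So (s^2 - 2*s - 9)Y = 1/(s - 5) + (-s + 5).
Isolate Y and clear denominators.

Y(s) = (-s^2 + 10*s - 24)/(s^3 - 7*s^2 + s + 45)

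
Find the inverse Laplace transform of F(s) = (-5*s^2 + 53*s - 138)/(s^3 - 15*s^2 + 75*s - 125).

t^2*exp(5*t) + 3*t*exp(5*t) - 5*exp(5*t)

Factor the denominator: s^3 - 15*s^2 + 75*s - 125 = (s - 5)^3.
Partial fraction decomposition gives [-5/(s - 5)] + [3/(s - 5)^2] + [2/(s - 5)^3].
Invert each term: -5/(s - 5) ↔ -5e^(5t); 3/(s - 5)^2 ↔ 3t·e^(5t); 2/(s - 5)^3 ↔ (1)t^2·e^(5t).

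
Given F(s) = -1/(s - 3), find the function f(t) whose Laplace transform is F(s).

Since L{e^(3t)} = 1/(s - 3), the inverse is exp(3*t), scaled by -1.

f(t) = -exp(3*t)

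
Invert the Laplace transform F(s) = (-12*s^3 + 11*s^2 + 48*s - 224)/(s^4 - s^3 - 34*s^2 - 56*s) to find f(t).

f(t) = -5*exp(7*t) + 4 - 5*exp(-2*t) - 6*exp(-4*t)

Factor the denominator: s^4 - s^3 - 34*s^2 - 56*s = s*(s - 7)*(s + 2)*(s + 4).
Partial fraction decomposition gives [-5/(s + 2)] + [4/s] + [-6/(s + 4)] + [-5/(s - 7)].
Invert each term: -5/(s + 2) ↔ -5e^(-2t); 4/(s - 0) ↔ 4e^(0t); -6/(s + 4) ↔ -6e^(-4t); -5/(s - 7) ↔ -5e^(7t).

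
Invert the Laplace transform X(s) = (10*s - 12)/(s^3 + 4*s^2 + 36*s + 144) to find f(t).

Factor the denominator: s^3 + 4*s^2 + 36*s + 144 = (s + 4)*(s^2 + 36).
Partial fraction decomposition gives [-1/(s + 4)] + [s/(s^2 + 36)] + [6/(s^2 + 36)].
Invert each term: -1/(s + 4) ↔ -e^(-4t); 1·s/(s^2 + 36) ↔ cos(6t); 1·6/(s^2 + 36) ↔ sin(6t).

f(t) = sin(6*t) + cos(6*t) - exp(-4*t)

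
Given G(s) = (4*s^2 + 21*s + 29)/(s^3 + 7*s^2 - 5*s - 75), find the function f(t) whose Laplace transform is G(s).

Factor the denominator: s^3 + 7*s^2 - 5*s - 75 = (s - 3)*(s + 5)^2.
Partial fraction decomposition gives [2/(s + 5)] + [-3/(s + 5)^2] + [2/(s - 3)].
Invert each term: 2/(s + 5) ↔ 2e^(-5t); -3/(s + 5)^2 ↔ -3t·e^(-5t); 2/(s - 3) ↔ 2e^(3t).

f(t) = -3*t*exp(-5*t) + 2*exp(3*t) + 2*exp(-5*t)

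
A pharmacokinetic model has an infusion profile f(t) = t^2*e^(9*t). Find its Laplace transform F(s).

F(s) = 2/(s - 9)^3

L{e^(9t)} = 1/(s - 9).
Then apply L{t^2·g(t)} = (-1)^2 d^2/ds^2[G(s)] with G(s) = 1/(s - 9):
differentiating 2 times and applying the sign gives 2/(s - 9)^3.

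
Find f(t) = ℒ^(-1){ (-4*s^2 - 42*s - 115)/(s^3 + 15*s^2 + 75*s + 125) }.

f(t) = -5*t^2*exp(-5*t)/2 - 2*t*exp(-5*t) - 4*exp(-5*t)

Factor the denominator: s^3 + 15*s^2 + 75*s + 125 = (s + 5)^3.
Partial fraction decomposition gives [-4/(s + 5)] + [-2/(s + 5)^2] + [-5/(s + 5)^3].
Invert each term: -4/(s + 5) ↔ -4e^(-5t); -2/(s + 5)^2 ↔ -2t·e^(-5t); -5/(s + 5)^3 ↔ (-5/2)t^2·e^(-5t).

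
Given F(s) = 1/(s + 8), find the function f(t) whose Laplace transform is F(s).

f(t) = exp(-8*t)

Since L{e^(-8t)} = 1/(s + 8), the inverse is exp(-8*t).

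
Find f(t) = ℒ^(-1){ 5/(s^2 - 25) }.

Since L{sinh(5t)} = 5/(s^2 - 25), the inverse is sinh(5*t).

f(t) = sinh(5*t)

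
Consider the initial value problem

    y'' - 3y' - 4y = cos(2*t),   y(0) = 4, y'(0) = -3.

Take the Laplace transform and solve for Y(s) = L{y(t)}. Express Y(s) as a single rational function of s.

Transform both sides with L{·}.
With L{y''} = s^2 Y - s·y(0) - y'(0) and L{y'} = sY - y(0), with y(0) = 4, y'(0) = -3: the LHS transforms to (s^2 - 3*s - 4)Y - (4*s - 15).
The right side is L{cos(2*t)} = s/(s^2 + 4).
So (s^2 - 3*s - 4)Y = s/(s^2 + 4) + (4*s - 15).
Divide through and combine into a single rational function.

Y(s) = (4*s^3 - 15*s^2 + 17*s - 60)/(s^4 - 3*s^3 - 12*s - 16)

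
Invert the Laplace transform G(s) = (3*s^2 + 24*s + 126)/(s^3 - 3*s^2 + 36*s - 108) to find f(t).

Factor the denominator: s^3 - 3*s^2 + 36*s - 108 = (s - 3)*(s^2 + 36).
Partial fraction decomposition gives [5/(s - 3)] + [-2*s/(s^2 + 36)] + [18/(s^2 + 36)].
Invert each term: 5/(s - 3) ↔ 5e^(3t); -2·s/(s^2 + 36) ↔ -2cos(6t); 3·6/(s^2 + 36) ↔ 3sin(6t).

f(t) = 5*exp(3*t) + 3*sin(6*t) - 2*cos(6*t)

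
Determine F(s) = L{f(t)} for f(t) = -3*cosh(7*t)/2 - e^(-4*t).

F(s) = -3*s/(2*(s^2 - 49)) - 1/(s + 4)

The transform is linear, so treat each term independently.
(-1)·[L{e^(-4t)} = 1/(s + 4)]; (-3/2)·[L{cosh(7t)} = s/(s^2 - 49)].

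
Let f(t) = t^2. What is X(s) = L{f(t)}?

X(s) = 2/s^3

L{t^2} = 2!/s^3 = 2/s^3.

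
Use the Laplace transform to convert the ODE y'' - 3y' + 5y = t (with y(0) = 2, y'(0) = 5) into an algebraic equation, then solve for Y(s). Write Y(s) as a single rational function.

Laplace-transform each side.
Using L{y''} = s^2 Y - s·y(0) - y'(0) and L{y'} = sY - y(0), with y(0) = 2, y'(0) = 5, the left side becomes (s^2 - 3*s + 5)Y - (2*s - 1).
The right side is L{t} = s^(-2).
So (s^2 - 3*s + 5)Y = s^(-2) + (2*s - 1).
Divide through and combine into a single rational function.

Y(s) = (2*s^3 - s^2 + 1)/(s^4 - 3*s^3 + 5*s^2)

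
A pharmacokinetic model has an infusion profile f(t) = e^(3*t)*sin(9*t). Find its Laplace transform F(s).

L{sin(9t)} = 9/(s^2 + 81).
By the first shifting theorem, multiplying by e^(3t) replaces s with s - 3.

F(s) = 9/((s - 3)^2 + 81)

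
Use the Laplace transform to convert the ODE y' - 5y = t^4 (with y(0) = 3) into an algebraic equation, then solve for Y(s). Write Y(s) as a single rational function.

Transform both sides with L{·}.
With L{y'} = sY - y(0) = sY - 3: the LHS transforms to (s - 5)Y - (3).
The right side is L{t^4} = 24/s^5.
So (s - 5)Y = 24/s^5 + (3).
Solve for Y(s) and write it as one ratio of polynomials.

Y(s) = (3*s^5 + 24)/(s^6 - 5*s^5)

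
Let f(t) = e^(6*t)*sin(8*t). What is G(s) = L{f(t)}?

L{sin(8t)} = 8/(s^2 + 64).
By the first shifting theorem, multiplying by e^(6t) replaces s with s - 6.

G(s) = 8/((s - 6)^2 + 64)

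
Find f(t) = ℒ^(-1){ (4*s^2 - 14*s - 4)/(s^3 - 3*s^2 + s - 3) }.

f(t) = -exp(3*t) + sin(t) + 5*cos(t)

Factor the denominator: s^3 - 3*s^2 + s - 3 = (s - 3)*(s^2 + 1).
Partial fraction decomposition gives [-1/(s - 3)] + [5*s/(s^2 + 1)] + [1/(s^2 + 1)].
Invert each term: -1/(s - 3) ↔ -e^(3t); 5·s/(s^2 + 1) ↔ 5cos(t); 1·1/(s^2 + 1) ↔ sin(t).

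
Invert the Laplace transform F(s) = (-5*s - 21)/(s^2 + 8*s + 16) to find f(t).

f(t) = -t*exp(-4*t) - 5*exp(-4*t)

Factor the denominator: s^2 + 8*s + 16 = (s + 4)^2.
Partial fraction decomposition gives [-5/(s + 4)] + [-1/(s + 4)^2].
Invert each term: -5/(s + 4) ↔ -5e^(-4t); -1/(s + 4)^2 ↔ -t·e^(-4t).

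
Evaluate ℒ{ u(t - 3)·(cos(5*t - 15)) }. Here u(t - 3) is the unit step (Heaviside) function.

s*exp(-3*s)/(s^2 + 25)

By the second shifting theorem, L{u(t - c)·g(t - c)} = e^(-cs)·G(s) with c = 3 and G(s) = L{g(t)}.
L{cos(5t)} = s/(s^2 + 25).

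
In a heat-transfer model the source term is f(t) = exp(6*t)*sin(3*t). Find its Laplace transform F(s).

L{sin(3t)} = 3/(s^2 + 9).
By the first shifting theorem, multiplying by e^(6t) replaces s with s - 6.

F(s) = 3/((s - 6)^2 + 9)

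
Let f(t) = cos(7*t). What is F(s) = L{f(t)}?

L{cos(7t)} = s/(s^2 + 49).

F(s) = s/(s^2 + 49)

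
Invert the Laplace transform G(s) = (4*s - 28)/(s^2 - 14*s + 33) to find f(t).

f(t) = 4*exp(7*t)*cosh(4*t)

Rewrite the denominator: s^2 - 14*s + 33 = (s - 7)^2 - 16.
The form in (s - 7) signals a first-shifting-theorem factor e^(7t).
Since L{cosh(4t)} = s/(s^2 - 16), the inverse is e^(7*t)*cosh(4*t), scaled by 4.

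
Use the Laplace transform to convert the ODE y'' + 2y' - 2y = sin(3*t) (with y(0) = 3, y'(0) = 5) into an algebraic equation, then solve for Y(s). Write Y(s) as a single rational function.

Take the Laplace transform of both sides.
With L{y''} = s^2 Y - s·y(0) - y'(0) and L{y'} = sY - y(0), with y(0) = 3, y'(0) = 5: the LHS transforms to (s^2 + 2*s - 2)Y - (3*s + 11).
The right side is L{sin(3*t)} = 3/(s^2 + 9).
So (s^2 + 2*s - 2)Y = 3/(s^2 + 9) + (3*s + 11).
Divide through and combine into a single rational function.

Y(s) = (3*s^3 + 11*s^2 + 27*s + 102)/(s^4 + 2*s^3 + 7*s^2 + 18*s - 18)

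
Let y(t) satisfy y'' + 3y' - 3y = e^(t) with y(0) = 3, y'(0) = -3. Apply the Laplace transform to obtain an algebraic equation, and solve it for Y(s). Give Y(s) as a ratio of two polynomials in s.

Laplace-transform each side.
The derivative rules (L{y''} = s^2 Y - s·y(0) - y'(0) and L{y'} = sY - y(0), with y(0) = 3, y'(0) = -3) turn the left side into (s^2 + 3*s - 3)Y - (3*s + 6).
The right side is L{e^(t)} = 1/(s - 1).
So (s^2 + 3*s - 3)Y = 1/(s - 1) + (3*s + 6).
Divide through and combine into a single rational function.

Y(s) = (3*s^2 + 3*s - 5)/(s^3 + 2*s^2 - 6*s + 3)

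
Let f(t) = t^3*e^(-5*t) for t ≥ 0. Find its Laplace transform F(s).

L{t^3} = 3!/s^4 = 6/s^4.
By the first shifting theorem, multiplying by e^(-5t) replaces s with s + 5.

F(s) = 6/(s + 5)^4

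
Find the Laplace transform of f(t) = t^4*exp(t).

24/(s - 1)^5

L{t^4} = 4!/s^5 = 24/s^5.
By the first shifting theorem, multiplying by e^(t) replaces s with s - 1.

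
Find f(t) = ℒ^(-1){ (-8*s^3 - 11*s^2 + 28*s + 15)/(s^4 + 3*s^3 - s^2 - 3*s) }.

Factor the denominator: s^4 + 3*s^3 - s^2 - 3*s = s*(s - 1)*(s + 1)*(s + 3).
Partial fraction decomposition gives [-5/s] + [-2/(s + 3)] + [-4/(s + 1)] + [3/(s - 1)].
Invert each term: -5/(s - 0) ↔ -5e^(0t); -2/(s + 3) ↔ -2e^(-3t); -4/(s + 1) ↔ -4e^(-t); 3/(s - 1) ↔ 3e^(t).

f(t) = 3*exp(t) - 5 - 4*exp(-t) - 2*exp(-3*t)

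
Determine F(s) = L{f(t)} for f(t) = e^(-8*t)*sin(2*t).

L{sin(2t)} = 2/(s^2 + 4).
By the first shifting theorem, multiplying by e^(-8t) replaces s with s + 8.

F(s) = 2/((s + 8)^2 + 4)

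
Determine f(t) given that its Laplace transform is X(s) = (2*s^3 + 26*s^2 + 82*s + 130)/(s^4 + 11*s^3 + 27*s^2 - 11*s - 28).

Factor the denominator: s^4 + 11*s^3 + 27*s^2 - 11*s - 28 = (s - 1)*(s + 1)*(s + 4)*(s + 7).
Partial fraction decomposition gives [2/(s + 4)] + [-2/(s + 1)] + [-1/(s + 7)] + [3/(s - 1)].
Invert each term: 2/(s + 4) ↔ 2e^(-4t); -2/(s + 1) ↔ -2e^(-t); -1/(s + 7) ↔ -e^(-7t); 3/(s - 1) ↔ 3e^(t).

f(t) = 3*exp(t) - 2*exp(-t) + 2*exp(-4*t) - exp(-7*t)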